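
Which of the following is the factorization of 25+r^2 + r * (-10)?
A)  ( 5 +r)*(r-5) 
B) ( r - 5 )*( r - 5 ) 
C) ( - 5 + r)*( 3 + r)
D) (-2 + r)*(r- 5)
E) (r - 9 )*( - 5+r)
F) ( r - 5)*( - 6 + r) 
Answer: B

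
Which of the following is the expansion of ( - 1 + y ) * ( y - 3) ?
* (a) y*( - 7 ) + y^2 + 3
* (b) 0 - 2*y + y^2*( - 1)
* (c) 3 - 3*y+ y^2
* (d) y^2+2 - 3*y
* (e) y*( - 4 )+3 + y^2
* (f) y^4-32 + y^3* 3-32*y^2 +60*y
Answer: e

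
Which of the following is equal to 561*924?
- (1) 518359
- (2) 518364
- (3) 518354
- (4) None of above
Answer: 2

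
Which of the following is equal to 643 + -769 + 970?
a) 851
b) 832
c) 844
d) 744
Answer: c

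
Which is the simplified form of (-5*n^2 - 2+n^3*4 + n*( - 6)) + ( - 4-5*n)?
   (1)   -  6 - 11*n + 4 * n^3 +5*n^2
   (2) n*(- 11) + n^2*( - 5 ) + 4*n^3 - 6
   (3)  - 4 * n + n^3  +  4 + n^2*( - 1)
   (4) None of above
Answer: 2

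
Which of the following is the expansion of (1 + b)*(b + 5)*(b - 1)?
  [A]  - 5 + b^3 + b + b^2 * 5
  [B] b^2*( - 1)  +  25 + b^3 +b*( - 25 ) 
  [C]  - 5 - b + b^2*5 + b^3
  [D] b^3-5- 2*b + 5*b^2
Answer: C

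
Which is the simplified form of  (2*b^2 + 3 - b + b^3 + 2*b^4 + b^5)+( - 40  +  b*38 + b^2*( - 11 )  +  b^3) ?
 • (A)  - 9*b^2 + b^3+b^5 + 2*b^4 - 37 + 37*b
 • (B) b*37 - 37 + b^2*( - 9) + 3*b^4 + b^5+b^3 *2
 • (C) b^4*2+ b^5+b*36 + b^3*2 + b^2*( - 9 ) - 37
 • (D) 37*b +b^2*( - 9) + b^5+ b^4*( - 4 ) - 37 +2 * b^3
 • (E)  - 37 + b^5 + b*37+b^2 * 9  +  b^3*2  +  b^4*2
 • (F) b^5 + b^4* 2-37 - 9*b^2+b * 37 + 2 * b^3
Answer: F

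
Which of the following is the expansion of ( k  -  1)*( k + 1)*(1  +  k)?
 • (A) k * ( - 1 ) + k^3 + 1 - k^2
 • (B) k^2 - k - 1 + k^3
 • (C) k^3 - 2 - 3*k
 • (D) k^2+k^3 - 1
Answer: B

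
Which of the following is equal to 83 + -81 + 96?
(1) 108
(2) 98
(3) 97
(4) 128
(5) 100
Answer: 2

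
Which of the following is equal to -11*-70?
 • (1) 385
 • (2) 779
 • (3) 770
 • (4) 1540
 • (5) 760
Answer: 3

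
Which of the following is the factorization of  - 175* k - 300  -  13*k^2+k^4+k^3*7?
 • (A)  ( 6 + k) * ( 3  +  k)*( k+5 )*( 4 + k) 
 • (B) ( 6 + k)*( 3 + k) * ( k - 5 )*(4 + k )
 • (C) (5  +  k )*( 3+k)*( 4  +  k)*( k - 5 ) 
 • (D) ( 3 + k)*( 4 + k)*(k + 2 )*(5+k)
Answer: C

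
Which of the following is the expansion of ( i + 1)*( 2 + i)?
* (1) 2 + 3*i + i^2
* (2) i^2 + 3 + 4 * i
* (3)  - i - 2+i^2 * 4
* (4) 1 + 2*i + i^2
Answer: 1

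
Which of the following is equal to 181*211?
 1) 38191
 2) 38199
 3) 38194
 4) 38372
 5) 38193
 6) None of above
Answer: 1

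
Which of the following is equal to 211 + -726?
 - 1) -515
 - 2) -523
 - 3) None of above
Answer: 1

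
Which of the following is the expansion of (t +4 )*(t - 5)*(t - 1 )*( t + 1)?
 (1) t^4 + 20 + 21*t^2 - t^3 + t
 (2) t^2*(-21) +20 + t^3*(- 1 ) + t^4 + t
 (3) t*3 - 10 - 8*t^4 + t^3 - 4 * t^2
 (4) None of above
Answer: 2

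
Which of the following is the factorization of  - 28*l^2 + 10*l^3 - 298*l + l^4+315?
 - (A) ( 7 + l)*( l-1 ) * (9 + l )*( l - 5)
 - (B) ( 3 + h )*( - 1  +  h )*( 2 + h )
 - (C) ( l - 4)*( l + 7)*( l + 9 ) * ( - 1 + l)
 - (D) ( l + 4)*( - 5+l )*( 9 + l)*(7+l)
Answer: A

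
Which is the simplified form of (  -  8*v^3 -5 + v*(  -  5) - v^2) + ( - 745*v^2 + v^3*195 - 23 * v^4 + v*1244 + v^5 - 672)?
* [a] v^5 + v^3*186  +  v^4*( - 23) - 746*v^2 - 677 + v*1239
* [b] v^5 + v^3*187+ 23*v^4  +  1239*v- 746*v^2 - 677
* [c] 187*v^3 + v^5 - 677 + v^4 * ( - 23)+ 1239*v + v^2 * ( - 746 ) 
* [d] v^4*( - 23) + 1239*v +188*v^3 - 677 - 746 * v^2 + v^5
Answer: c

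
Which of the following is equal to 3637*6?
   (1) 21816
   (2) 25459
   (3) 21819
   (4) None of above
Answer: 4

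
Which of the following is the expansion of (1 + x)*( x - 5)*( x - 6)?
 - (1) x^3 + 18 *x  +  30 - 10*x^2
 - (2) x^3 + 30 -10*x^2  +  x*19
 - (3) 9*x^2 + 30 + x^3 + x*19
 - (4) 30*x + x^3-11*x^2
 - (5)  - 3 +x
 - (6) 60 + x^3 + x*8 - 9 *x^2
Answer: 2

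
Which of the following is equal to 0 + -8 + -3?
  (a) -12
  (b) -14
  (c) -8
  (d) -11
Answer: d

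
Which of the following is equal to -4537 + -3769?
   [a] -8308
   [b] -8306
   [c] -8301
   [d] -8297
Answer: b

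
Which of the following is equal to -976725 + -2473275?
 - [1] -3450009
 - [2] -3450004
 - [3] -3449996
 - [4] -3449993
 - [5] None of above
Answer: 5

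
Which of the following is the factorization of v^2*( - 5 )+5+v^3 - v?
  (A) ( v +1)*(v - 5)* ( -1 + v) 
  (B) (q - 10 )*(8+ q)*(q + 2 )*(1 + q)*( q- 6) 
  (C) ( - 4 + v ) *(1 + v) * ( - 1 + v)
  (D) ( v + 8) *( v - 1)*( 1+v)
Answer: A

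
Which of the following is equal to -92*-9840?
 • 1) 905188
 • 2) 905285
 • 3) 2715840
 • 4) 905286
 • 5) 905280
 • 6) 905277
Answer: 5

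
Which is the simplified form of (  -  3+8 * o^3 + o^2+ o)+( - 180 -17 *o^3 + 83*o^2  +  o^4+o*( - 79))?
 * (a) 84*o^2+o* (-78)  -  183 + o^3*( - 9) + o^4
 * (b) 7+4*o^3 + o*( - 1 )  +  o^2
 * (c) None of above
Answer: a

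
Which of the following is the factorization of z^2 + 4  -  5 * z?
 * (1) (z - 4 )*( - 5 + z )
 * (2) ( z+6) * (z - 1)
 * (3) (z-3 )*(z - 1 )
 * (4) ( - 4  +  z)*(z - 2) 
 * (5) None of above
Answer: 5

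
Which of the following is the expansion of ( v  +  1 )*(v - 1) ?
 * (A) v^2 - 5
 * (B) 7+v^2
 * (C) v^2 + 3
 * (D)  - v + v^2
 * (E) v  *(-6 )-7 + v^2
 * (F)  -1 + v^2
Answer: F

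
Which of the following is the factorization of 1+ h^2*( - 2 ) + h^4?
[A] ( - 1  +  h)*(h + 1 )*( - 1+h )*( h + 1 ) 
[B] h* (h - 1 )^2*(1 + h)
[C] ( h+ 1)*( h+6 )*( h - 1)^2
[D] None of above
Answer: A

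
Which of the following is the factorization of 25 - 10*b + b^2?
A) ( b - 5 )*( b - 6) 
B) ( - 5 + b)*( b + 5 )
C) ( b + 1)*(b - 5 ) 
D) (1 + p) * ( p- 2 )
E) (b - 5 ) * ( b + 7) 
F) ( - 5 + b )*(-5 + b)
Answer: F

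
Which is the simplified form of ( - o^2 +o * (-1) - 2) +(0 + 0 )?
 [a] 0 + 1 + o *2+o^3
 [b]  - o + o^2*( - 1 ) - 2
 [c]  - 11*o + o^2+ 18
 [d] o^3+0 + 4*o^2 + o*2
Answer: b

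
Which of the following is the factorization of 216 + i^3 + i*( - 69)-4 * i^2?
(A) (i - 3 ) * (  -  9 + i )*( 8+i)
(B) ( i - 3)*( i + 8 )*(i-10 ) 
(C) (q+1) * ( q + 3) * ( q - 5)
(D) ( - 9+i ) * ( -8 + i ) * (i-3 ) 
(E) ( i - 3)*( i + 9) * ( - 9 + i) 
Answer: A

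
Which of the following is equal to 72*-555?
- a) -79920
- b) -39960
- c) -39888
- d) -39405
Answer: b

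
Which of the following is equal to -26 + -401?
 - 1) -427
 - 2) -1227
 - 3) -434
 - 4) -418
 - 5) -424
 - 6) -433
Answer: 1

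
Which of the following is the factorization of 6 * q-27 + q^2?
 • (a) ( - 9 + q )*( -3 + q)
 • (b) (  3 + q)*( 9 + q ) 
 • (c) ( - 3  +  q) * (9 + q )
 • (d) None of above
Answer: c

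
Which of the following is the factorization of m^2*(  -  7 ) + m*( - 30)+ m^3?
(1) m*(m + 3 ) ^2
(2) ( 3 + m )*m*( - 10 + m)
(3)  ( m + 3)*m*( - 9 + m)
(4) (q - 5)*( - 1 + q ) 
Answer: 2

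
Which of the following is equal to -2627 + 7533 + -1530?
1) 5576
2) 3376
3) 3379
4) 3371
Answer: 2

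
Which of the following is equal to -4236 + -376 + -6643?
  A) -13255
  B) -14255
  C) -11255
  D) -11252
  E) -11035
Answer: C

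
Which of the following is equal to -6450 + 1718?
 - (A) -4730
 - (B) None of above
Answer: B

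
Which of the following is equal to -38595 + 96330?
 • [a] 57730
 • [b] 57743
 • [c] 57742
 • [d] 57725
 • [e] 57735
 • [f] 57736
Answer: e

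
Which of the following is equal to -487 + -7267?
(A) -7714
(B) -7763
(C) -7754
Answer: C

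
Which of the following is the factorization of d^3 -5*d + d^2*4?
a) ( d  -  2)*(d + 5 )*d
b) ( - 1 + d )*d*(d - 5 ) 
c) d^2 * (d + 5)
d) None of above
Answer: d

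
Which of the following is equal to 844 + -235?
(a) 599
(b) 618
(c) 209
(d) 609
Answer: d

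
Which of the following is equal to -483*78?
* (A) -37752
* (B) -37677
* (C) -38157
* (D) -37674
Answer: D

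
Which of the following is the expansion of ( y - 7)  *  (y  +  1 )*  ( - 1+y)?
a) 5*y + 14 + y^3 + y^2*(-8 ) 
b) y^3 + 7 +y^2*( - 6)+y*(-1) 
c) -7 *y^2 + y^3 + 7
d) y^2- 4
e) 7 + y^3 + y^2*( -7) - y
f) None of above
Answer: e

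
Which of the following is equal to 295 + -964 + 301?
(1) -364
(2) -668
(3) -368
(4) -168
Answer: 3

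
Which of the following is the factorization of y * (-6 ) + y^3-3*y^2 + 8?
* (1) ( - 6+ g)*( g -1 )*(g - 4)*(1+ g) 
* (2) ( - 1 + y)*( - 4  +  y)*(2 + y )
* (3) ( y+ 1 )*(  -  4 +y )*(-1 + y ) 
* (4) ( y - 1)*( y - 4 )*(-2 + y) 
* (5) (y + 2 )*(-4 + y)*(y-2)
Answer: 2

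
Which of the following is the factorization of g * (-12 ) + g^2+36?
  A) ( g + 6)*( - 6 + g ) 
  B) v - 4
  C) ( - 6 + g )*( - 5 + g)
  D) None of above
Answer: D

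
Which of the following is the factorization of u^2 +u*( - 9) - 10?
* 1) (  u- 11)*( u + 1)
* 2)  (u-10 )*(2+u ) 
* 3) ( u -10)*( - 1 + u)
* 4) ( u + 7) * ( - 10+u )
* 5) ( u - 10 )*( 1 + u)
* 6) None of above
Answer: 5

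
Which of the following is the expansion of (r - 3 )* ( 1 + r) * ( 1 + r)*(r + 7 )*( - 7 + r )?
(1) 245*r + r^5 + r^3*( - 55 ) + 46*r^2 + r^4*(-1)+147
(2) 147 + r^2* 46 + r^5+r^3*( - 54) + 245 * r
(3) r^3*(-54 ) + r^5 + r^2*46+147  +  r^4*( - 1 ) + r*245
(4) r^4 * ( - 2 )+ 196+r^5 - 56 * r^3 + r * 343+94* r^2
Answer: 3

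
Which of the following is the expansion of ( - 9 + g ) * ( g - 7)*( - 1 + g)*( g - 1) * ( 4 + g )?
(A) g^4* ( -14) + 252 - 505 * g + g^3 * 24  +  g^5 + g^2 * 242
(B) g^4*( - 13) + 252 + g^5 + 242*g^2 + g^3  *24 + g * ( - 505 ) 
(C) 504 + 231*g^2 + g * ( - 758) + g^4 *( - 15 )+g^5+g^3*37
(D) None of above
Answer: A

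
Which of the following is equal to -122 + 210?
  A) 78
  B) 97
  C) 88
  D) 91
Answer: C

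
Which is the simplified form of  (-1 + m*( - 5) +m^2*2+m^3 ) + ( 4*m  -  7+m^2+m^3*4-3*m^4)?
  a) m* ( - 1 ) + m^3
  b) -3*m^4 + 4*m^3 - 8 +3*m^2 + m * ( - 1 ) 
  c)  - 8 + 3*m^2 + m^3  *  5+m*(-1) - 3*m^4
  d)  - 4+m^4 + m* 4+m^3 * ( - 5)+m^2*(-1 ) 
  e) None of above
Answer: c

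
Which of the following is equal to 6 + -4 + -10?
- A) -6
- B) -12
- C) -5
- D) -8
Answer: D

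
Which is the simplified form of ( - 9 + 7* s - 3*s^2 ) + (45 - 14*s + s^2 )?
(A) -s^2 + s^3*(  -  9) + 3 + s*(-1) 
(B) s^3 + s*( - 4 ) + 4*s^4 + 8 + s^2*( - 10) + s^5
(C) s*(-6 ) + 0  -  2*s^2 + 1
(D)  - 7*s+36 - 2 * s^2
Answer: D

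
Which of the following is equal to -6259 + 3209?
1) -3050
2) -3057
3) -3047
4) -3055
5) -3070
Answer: 1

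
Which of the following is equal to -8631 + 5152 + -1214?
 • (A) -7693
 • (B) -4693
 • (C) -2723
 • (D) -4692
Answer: B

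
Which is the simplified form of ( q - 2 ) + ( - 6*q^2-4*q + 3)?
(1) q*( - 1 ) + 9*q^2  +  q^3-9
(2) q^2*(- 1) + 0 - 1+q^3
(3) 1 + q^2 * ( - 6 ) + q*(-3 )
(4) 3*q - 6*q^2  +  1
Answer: 3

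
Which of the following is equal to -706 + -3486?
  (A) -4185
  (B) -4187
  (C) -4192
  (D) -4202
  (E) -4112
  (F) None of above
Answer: C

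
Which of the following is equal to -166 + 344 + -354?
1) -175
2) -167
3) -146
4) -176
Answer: 4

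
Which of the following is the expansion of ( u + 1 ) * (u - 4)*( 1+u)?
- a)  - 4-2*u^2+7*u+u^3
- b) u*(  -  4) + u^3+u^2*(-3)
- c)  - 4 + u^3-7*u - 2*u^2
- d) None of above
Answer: c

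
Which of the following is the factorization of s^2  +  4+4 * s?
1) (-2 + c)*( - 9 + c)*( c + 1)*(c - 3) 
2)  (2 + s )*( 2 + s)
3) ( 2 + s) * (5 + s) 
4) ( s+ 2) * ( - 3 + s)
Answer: 2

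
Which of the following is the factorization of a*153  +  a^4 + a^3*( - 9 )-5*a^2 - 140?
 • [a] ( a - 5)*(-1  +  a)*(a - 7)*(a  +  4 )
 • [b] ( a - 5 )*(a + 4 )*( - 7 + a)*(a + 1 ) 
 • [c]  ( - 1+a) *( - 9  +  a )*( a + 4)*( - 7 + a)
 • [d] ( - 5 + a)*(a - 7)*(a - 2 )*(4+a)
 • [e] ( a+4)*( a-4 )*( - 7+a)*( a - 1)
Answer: a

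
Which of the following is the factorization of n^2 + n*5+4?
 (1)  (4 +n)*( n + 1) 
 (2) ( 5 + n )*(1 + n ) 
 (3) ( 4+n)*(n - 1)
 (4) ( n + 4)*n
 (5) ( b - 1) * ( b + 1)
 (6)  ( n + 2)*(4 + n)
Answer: 1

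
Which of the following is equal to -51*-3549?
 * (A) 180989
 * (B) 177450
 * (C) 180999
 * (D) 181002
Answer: C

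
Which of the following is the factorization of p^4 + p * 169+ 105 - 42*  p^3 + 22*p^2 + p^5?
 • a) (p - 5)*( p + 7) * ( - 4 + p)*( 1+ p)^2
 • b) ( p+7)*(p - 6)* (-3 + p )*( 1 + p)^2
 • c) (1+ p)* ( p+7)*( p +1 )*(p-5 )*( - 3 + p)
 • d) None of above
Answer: c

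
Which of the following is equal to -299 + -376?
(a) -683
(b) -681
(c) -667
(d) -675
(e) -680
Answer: d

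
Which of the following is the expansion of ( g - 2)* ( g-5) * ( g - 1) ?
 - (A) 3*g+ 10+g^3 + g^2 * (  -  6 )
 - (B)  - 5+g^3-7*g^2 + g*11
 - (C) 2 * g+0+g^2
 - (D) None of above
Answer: D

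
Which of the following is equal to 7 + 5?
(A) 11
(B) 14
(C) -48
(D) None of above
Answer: D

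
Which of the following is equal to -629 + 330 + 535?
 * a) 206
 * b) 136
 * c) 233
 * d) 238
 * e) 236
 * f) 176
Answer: e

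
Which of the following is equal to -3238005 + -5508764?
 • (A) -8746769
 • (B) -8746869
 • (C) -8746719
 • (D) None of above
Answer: A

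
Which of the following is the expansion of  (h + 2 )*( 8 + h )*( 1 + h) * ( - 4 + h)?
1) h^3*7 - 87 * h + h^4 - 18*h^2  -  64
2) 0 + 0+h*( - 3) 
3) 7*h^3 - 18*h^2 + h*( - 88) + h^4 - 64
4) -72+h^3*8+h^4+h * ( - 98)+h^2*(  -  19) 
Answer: 3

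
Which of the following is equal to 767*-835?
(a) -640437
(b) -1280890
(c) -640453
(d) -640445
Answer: d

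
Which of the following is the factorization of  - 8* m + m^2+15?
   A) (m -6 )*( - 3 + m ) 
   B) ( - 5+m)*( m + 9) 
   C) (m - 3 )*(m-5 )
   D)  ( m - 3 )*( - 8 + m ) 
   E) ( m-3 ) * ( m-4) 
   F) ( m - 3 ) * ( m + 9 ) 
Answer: C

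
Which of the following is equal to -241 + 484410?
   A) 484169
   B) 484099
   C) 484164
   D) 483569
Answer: A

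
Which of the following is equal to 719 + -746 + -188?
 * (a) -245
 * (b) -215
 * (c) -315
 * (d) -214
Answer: b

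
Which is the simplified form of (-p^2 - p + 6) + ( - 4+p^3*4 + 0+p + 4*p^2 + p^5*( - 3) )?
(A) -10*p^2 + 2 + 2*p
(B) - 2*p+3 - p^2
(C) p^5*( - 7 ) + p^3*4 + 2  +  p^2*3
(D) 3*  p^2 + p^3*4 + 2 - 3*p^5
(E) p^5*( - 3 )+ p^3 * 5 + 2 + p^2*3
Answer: D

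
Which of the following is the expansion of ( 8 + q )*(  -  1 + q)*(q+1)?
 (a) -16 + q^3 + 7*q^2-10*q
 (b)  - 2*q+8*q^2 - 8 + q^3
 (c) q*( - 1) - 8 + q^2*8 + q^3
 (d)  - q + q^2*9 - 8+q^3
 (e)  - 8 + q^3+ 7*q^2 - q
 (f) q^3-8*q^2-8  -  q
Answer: c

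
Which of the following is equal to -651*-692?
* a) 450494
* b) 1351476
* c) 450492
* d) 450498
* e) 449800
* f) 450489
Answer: c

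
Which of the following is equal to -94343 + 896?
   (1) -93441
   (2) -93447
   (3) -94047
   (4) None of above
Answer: 2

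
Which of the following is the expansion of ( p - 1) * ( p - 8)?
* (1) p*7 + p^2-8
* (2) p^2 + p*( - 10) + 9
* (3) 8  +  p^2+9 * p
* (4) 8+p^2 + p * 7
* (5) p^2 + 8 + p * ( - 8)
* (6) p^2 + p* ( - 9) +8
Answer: 6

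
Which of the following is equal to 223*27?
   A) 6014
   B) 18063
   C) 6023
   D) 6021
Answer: D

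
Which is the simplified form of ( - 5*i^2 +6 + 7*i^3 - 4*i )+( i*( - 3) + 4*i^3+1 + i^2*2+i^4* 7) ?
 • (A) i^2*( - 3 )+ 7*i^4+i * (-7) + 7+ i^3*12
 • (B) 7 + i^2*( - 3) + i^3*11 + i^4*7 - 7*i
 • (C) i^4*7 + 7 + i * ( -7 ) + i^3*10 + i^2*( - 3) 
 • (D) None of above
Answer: B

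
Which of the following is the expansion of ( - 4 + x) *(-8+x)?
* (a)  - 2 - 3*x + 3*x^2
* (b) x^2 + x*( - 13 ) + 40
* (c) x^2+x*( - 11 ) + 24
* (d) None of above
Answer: d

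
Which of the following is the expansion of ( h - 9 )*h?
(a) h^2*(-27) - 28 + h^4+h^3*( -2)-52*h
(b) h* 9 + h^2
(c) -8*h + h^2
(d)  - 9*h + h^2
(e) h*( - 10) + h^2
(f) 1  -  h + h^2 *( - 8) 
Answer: d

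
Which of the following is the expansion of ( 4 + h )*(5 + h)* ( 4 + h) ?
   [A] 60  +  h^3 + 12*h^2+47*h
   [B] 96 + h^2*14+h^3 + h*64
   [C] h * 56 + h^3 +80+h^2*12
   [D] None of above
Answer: D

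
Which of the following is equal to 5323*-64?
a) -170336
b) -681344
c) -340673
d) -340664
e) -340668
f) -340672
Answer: f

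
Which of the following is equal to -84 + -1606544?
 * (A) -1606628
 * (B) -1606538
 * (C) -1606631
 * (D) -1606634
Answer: A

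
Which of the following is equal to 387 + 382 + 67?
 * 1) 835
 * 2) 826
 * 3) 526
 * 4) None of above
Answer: 4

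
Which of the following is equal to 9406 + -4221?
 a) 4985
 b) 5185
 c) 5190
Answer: b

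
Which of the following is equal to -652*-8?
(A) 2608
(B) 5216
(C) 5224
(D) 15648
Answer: B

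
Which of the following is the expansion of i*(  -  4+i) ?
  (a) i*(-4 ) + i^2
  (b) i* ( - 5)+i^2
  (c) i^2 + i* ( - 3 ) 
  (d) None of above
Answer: a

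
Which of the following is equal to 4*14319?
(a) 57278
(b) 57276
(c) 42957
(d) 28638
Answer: b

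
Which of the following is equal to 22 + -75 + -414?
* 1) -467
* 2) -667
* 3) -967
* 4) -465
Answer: 1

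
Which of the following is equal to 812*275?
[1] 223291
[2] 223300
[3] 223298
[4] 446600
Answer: 2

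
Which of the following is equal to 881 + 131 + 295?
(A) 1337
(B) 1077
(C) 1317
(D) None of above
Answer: D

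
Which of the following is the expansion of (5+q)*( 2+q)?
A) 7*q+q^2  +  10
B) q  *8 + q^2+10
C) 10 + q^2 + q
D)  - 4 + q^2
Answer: A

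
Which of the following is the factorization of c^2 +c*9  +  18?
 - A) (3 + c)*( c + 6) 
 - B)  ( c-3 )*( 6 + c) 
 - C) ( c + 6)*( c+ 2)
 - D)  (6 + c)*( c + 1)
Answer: A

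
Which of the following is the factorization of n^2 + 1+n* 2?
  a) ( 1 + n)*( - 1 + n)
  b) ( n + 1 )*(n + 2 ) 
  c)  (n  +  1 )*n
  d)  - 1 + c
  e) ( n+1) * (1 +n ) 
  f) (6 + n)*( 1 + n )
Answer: e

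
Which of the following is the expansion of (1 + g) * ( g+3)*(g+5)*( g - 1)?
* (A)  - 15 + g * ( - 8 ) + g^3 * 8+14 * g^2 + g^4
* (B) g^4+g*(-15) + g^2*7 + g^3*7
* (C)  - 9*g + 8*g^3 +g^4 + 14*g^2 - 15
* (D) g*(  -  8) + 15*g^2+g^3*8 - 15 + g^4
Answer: A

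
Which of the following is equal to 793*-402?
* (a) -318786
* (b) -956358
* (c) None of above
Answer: a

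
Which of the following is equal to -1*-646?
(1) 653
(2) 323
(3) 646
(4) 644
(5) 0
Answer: 3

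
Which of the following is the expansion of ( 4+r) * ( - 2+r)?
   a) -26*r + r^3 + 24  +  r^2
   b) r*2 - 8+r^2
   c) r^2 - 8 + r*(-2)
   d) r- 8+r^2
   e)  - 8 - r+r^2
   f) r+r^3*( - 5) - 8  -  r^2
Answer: b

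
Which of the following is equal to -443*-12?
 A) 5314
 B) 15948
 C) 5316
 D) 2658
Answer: C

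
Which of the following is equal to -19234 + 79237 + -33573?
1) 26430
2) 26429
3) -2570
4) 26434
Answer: 1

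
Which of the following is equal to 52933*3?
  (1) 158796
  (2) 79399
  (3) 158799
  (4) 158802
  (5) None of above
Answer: 3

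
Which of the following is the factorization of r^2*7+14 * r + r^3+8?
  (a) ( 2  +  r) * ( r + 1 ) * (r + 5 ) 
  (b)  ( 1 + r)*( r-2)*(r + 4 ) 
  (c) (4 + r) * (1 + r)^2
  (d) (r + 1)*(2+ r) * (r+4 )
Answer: d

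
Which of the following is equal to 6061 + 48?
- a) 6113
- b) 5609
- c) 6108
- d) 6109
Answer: d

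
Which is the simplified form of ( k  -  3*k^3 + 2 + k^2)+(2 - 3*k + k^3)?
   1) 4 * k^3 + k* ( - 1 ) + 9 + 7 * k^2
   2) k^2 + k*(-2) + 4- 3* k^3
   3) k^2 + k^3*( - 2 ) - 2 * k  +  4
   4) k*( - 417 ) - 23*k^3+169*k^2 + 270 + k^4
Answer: 3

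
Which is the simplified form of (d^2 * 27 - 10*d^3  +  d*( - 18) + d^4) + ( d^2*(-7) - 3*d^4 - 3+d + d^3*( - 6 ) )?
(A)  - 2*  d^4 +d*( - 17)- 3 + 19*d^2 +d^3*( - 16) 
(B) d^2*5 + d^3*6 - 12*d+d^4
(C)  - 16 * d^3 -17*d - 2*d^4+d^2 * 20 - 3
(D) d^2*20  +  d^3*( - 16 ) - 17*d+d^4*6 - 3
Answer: C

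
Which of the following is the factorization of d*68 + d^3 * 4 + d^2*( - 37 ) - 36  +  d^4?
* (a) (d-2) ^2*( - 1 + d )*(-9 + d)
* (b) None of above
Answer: b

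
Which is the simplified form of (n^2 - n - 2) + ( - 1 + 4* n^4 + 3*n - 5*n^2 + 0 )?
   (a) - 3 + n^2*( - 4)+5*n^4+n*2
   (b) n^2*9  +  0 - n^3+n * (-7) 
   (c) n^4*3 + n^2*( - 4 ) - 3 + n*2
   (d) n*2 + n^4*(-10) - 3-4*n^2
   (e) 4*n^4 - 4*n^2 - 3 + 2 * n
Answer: e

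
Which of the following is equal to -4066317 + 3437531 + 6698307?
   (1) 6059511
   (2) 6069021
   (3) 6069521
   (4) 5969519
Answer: 3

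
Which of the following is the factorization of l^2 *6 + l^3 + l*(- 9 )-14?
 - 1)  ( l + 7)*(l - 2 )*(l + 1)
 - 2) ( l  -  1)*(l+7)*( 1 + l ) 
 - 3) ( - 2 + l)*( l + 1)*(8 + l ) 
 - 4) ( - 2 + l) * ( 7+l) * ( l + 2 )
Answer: 1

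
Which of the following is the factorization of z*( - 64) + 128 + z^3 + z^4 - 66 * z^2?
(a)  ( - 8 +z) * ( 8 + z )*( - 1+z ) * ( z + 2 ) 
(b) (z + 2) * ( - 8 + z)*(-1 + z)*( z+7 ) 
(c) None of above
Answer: a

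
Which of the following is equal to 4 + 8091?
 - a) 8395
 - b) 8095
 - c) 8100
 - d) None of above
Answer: b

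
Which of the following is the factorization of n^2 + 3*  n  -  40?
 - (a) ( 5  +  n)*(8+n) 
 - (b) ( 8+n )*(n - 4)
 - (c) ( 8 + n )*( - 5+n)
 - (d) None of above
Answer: c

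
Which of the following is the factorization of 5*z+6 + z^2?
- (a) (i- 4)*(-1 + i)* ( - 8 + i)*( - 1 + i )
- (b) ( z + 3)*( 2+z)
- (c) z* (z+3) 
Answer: b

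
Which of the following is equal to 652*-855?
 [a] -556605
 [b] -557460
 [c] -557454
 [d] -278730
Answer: b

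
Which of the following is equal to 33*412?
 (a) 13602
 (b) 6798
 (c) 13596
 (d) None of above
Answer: c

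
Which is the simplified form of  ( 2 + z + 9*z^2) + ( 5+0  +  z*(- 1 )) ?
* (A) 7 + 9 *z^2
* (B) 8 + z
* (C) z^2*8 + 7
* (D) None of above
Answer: A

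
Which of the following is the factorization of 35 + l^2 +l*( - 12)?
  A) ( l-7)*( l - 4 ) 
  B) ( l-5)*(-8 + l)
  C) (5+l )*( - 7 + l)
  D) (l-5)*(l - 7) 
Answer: D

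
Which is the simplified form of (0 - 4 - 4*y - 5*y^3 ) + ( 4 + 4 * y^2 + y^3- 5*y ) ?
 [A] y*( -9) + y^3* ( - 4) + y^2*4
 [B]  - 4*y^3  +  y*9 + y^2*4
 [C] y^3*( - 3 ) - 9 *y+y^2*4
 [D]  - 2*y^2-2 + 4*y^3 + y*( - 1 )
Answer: A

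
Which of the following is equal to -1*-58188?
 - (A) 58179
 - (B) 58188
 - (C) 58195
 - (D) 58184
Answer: B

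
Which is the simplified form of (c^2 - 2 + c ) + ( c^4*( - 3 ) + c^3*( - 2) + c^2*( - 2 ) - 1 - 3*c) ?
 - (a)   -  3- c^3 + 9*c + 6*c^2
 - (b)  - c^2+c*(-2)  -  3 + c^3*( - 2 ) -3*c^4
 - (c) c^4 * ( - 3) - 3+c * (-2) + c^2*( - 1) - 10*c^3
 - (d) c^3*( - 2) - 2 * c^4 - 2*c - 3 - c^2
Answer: b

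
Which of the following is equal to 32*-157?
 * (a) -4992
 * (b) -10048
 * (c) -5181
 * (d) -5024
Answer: d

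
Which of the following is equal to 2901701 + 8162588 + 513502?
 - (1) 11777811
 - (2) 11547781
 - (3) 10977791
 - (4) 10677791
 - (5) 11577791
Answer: 5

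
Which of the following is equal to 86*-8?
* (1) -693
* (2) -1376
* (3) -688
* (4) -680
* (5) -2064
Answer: 3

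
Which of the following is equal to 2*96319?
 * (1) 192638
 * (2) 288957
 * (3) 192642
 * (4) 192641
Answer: 1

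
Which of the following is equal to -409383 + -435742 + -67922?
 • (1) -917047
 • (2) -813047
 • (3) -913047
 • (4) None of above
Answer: 3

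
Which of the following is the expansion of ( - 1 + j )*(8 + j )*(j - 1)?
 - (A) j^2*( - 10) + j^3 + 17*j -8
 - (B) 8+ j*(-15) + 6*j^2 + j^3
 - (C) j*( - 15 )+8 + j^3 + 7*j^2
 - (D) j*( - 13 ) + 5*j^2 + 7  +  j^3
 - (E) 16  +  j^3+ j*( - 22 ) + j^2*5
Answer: B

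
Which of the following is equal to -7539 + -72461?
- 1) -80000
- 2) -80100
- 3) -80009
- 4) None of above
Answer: 1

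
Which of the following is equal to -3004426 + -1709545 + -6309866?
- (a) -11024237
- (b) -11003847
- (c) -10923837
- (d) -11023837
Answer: d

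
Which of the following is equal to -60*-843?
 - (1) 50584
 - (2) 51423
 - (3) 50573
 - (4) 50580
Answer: 4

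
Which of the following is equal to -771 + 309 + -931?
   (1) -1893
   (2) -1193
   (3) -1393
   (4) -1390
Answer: 3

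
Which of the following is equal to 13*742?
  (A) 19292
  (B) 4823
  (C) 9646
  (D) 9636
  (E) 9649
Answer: C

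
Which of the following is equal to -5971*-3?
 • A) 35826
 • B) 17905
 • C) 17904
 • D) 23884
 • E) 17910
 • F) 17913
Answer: F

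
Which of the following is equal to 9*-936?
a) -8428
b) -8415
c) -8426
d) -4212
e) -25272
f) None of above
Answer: f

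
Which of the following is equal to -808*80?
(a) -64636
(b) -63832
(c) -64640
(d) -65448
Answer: c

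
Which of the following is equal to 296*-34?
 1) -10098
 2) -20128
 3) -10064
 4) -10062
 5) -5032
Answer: 3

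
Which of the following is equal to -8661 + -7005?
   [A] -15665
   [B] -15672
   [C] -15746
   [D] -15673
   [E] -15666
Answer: E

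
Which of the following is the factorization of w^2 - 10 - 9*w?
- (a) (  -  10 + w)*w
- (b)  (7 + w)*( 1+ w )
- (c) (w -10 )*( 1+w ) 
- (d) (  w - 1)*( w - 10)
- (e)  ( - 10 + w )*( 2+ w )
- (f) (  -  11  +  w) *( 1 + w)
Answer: c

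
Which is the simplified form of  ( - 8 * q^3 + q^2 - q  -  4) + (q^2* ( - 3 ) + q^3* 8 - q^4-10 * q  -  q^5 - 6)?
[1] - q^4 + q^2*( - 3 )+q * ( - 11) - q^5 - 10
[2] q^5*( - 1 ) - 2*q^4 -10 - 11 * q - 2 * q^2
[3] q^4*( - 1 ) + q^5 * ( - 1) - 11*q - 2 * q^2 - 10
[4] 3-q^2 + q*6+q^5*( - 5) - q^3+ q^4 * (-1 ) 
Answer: 3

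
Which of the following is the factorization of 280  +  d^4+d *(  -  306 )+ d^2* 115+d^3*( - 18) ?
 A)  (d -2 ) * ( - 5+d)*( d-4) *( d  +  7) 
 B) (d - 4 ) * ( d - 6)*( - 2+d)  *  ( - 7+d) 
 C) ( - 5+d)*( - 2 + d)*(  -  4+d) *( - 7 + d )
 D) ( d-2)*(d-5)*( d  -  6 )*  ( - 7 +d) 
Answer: C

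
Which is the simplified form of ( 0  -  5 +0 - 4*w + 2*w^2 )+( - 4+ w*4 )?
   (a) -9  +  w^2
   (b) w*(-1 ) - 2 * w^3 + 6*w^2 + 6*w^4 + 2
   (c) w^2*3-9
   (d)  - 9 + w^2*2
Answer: d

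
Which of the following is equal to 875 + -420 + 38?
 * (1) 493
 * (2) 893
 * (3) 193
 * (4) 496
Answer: 1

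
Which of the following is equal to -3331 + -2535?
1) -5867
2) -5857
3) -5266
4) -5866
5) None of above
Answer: 4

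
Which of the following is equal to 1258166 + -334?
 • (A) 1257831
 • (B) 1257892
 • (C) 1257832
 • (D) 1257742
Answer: C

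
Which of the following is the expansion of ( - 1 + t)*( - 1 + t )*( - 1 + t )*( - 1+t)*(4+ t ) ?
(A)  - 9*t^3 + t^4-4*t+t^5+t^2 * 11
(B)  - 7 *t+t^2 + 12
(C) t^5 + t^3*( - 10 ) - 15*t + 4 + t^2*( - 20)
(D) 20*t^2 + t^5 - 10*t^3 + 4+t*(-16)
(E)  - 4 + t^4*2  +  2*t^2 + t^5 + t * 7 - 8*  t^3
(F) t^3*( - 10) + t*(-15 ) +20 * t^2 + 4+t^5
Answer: F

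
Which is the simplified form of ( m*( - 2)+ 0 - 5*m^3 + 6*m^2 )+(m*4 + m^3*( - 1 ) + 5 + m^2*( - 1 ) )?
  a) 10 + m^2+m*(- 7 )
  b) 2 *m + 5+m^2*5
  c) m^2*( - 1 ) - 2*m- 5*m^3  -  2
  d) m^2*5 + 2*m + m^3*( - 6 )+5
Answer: d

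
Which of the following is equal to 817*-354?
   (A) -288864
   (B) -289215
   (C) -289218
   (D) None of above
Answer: C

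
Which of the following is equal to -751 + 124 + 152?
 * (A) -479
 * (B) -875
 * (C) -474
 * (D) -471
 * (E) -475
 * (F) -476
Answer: E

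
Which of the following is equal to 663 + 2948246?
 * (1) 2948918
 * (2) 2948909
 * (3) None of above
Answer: 2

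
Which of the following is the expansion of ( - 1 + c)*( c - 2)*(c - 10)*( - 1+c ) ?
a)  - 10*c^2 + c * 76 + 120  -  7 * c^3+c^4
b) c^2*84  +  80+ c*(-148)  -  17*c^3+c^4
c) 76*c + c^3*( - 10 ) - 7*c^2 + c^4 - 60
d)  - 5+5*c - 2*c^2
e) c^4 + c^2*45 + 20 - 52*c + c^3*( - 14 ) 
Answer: e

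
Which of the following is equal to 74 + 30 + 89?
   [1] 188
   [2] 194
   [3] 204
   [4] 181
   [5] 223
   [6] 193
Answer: 6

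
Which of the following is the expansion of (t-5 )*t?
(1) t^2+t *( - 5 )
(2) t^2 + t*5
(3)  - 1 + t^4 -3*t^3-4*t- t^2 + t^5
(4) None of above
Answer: 1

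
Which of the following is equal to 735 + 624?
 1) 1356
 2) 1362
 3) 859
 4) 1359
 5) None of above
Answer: 4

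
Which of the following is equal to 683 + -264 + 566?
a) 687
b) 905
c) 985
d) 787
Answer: c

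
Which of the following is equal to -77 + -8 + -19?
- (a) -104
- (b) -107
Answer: a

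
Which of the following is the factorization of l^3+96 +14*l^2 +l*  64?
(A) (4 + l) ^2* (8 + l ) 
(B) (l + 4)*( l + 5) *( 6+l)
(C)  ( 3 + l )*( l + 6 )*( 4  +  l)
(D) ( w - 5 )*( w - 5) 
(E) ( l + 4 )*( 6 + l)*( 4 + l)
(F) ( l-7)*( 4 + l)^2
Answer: E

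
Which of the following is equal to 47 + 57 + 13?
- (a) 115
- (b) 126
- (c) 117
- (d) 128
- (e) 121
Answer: c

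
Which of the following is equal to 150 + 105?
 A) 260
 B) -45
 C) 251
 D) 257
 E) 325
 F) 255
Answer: F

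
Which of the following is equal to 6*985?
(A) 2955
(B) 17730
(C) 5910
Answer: C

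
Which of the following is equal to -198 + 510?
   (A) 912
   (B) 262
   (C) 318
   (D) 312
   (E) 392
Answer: D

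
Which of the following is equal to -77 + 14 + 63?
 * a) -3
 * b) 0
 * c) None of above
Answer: b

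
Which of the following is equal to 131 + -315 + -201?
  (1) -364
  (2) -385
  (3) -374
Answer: 2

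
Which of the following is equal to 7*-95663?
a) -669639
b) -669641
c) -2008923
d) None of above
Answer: b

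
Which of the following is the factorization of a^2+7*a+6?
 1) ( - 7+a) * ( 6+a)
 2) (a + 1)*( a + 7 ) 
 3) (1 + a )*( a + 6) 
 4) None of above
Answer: 3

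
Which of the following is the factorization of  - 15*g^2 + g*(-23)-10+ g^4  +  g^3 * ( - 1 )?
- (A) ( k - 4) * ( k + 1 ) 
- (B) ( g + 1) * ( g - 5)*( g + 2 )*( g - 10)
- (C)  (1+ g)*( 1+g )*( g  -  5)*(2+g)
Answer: C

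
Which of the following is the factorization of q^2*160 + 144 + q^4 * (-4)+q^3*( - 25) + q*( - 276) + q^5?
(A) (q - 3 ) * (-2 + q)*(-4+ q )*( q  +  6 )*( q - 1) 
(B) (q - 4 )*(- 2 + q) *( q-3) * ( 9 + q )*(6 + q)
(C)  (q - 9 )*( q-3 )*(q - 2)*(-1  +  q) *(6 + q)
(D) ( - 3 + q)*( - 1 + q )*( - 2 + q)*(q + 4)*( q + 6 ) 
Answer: A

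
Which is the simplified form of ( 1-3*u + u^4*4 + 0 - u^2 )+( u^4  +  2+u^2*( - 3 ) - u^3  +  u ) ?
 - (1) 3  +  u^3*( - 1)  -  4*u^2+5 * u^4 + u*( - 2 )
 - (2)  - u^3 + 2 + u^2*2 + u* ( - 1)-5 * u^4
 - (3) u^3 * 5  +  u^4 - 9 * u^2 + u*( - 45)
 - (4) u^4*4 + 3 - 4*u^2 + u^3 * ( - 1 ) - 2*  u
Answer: 1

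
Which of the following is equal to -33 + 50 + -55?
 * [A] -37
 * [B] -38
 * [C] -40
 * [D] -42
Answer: B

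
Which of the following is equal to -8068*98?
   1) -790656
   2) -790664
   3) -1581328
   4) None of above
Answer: 2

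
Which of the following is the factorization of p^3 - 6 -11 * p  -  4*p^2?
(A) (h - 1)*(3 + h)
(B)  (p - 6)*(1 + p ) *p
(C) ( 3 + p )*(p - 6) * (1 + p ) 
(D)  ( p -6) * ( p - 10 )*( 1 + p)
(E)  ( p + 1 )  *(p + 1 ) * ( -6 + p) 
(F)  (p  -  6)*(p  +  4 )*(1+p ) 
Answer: E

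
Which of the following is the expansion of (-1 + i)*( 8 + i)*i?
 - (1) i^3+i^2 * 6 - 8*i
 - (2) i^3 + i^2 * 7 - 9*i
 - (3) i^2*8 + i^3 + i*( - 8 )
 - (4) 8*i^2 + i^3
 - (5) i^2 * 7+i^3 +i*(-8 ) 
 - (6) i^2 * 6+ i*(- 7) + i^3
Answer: 5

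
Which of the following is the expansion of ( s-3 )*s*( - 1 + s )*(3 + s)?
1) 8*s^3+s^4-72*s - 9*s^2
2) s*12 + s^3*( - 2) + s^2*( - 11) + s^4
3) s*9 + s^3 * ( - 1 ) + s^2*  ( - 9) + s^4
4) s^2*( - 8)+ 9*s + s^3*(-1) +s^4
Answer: 3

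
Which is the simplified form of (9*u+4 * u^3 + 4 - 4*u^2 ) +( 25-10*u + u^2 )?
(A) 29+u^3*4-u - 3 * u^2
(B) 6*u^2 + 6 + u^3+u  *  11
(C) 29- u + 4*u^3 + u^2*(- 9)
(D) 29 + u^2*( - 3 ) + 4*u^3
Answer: A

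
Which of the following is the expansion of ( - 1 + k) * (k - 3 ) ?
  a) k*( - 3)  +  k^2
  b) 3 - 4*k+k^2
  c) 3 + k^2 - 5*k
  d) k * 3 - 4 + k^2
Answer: b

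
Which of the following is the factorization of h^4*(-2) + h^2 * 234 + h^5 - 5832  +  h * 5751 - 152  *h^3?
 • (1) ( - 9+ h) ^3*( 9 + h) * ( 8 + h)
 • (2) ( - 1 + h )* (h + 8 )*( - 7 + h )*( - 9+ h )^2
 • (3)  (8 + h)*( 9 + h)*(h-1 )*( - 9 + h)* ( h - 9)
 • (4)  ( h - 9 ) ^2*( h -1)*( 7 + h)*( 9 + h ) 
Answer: 3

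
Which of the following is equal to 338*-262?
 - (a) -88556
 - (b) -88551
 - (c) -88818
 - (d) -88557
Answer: a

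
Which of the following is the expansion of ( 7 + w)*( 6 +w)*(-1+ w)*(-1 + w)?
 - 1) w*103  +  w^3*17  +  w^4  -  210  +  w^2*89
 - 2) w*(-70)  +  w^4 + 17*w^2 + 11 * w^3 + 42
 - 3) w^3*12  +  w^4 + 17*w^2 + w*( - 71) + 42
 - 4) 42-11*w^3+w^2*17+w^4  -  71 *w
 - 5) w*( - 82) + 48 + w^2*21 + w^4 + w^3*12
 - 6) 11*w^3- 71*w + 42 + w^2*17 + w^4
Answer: 6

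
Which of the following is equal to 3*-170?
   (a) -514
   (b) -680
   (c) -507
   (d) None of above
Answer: d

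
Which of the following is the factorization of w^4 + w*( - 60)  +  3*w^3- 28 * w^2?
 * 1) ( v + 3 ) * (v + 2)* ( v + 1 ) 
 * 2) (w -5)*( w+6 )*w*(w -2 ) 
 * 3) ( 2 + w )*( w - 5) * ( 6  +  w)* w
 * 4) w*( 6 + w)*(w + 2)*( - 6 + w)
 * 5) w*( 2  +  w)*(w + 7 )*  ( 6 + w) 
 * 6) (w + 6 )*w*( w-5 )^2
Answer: 3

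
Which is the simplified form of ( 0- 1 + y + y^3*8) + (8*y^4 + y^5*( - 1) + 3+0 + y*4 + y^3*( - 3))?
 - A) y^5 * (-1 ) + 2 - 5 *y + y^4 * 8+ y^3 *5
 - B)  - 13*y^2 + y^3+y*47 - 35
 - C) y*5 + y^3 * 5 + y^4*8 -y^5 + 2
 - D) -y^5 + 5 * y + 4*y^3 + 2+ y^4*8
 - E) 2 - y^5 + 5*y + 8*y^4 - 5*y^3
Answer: C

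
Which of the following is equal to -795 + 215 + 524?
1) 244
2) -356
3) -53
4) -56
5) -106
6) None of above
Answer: 4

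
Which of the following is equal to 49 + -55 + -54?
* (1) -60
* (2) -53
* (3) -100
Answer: 1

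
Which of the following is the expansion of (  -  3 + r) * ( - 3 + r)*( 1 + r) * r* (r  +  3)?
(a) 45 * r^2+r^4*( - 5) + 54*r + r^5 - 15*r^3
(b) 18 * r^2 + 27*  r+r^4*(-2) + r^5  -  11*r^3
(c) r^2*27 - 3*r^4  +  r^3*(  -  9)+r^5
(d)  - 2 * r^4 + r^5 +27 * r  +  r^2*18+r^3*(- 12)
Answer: d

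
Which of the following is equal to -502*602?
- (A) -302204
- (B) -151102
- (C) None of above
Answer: A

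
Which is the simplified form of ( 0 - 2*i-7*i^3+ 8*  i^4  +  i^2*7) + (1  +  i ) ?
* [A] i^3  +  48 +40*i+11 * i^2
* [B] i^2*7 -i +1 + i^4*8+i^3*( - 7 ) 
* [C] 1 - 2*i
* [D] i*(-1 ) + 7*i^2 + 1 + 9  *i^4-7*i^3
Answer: B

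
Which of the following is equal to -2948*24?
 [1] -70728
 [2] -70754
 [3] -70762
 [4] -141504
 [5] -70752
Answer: 5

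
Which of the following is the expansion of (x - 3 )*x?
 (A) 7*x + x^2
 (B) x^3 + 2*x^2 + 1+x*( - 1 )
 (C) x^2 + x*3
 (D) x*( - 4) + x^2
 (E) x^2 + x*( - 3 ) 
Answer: E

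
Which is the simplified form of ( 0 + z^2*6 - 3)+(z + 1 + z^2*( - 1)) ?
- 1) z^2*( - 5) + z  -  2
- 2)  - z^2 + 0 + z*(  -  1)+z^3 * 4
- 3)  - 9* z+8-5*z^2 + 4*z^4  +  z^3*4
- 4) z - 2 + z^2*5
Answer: 4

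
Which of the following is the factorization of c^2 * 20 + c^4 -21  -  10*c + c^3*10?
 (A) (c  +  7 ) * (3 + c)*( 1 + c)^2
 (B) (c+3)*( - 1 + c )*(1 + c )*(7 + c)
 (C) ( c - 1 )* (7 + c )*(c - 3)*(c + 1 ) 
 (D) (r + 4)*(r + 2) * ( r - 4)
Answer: B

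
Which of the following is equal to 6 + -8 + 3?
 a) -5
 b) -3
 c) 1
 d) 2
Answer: c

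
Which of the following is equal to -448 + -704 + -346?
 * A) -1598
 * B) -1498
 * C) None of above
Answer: B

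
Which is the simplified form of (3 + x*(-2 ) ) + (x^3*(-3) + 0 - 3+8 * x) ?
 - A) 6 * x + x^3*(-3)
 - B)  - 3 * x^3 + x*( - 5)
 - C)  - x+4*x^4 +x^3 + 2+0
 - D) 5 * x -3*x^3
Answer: A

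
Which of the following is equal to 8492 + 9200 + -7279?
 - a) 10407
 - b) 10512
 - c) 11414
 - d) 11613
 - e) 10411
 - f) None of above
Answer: f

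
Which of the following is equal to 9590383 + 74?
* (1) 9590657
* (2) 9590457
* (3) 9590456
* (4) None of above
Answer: 2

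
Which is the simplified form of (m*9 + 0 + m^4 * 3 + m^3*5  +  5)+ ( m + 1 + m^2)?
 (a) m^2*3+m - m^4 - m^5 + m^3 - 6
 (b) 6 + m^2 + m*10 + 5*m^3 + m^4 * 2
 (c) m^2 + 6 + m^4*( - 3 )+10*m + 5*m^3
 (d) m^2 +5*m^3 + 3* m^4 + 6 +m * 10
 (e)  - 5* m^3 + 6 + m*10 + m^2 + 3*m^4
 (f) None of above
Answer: d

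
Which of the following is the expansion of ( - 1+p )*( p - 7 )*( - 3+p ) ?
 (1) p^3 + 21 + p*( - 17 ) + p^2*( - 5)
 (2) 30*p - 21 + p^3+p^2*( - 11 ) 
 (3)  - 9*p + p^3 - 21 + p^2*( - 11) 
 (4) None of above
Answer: 4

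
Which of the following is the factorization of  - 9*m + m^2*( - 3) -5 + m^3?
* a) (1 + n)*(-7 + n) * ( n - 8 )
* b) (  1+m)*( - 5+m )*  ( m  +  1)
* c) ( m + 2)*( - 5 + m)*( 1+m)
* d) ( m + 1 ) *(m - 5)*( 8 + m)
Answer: b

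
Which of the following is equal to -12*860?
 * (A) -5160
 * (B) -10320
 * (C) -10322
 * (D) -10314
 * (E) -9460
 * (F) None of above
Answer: B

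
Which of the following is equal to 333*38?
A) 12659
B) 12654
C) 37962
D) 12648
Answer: B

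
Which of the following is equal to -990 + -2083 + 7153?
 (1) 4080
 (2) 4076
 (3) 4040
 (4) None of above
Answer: 1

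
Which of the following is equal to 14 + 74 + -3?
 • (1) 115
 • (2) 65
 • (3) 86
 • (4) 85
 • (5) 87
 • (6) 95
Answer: 4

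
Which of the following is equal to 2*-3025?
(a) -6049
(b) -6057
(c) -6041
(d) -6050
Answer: d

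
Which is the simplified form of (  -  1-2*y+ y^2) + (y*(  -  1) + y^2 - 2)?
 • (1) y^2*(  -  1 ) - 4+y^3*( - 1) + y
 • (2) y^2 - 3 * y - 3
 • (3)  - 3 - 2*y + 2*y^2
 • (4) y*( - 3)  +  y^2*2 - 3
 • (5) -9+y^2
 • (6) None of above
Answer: 4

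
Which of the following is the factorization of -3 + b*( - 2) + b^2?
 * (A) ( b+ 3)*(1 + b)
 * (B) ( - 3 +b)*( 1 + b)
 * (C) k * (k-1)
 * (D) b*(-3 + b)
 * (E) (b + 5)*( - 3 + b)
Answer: B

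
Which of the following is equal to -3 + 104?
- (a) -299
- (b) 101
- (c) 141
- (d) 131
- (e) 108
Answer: b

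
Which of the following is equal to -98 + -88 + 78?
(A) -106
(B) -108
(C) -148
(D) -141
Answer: B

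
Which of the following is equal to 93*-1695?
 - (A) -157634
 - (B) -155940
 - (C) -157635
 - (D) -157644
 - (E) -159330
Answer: C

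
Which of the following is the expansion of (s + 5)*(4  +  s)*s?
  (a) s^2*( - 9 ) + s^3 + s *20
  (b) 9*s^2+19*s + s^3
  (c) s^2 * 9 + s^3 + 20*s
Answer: c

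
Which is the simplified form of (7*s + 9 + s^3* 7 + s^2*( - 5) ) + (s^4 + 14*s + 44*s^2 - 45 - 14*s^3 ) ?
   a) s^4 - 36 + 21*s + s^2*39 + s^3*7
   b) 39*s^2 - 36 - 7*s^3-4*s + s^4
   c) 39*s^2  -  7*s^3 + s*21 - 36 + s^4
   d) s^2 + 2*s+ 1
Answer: c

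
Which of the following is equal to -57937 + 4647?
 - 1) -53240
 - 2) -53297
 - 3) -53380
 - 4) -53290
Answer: 4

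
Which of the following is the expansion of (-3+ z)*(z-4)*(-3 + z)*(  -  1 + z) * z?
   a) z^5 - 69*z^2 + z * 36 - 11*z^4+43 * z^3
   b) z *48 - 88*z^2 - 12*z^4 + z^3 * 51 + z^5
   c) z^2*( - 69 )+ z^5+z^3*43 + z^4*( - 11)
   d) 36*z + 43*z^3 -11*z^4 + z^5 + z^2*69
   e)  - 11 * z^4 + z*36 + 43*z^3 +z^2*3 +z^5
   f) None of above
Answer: a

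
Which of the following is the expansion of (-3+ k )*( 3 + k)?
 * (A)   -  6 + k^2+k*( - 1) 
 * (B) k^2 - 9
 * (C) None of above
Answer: B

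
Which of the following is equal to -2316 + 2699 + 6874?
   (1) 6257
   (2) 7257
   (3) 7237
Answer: 2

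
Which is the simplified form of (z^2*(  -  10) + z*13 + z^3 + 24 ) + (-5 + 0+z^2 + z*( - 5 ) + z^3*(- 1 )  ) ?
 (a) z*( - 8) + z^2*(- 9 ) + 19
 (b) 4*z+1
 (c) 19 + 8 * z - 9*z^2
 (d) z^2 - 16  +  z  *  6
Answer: c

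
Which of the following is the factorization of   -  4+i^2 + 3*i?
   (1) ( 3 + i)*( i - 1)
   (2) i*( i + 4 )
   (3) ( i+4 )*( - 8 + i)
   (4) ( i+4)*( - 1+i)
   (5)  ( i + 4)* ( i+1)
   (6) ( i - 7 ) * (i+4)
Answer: 4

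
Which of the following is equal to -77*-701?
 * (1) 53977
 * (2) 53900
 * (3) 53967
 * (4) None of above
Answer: 1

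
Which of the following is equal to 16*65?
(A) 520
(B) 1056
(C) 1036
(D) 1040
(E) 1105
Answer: D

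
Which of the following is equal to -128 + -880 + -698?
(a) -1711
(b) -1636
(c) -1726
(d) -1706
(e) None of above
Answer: d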